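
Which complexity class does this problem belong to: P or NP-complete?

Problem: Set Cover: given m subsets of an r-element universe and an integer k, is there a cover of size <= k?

This problem is NP-complete: one of Karp's 21 NP-complete problems (with k part of the input).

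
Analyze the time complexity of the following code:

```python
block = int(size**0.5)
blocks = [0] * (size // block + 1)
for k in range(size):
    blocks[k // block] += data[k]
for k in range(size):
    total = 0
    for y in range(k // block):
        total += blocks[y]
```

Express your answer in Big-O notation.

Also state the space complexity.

Time complexity: O(n * sqrt(n)).
Space complexity: O(sqrt(n)).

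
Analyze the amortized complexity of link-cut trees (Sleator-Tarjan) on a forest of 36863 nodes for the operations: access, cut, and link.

Link-cut trees represent the forest using splay trees over preferred paths. With potential Phi = sum over nodes of log(size of virtual subtree), each access on 36863 nodes is O(log 36863) = O(log n) amortized by the splay-tree access lemma. Cut and link are O(1) plus one access.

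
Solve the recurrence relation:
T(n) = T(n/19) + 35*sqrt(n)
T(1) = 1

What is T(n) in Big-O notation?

Each level contributes sqrt(n/19^k). Geometric series with ratio 1/sqrt(19) < 1 sums to O(sqrt(n)).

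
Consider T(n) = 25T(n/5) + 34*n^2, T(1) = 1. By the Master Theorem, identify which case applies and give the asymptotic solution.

a=25, b=5, f(n)=34*n^2.
log_5(25) = 2, so n^(log_b(a)) = n^2.
f(n) = Theta(n^2), so Case 2 applies.
T(n) = Theta(n^2 log n).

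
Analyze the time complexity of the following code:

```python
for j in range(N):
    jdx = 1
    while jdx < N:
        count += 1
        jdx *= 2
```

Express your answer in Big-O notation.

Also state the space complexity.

Time complexity: O(n log n).
Space complexity: O(1).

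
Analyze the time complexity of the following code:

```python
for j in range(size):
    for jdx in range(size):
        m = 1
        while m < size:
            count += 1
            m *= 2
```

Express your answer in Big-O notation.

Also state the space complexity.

Time complexity: O(n^2 log n).
Space complexity: O(1).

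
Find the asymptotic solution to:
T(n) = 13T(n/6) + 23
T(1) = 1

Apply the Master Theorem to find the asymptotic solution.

a=13, b=6, f(n)=23. log_6(13) = 1.432. Case 1 of Master Theorem: T(n) = O(n^1.432).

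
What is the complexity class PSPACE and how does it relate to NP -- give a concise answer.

PSPACE is the class of problems solvable with polynomial space. NP is a subset of PSPACE (a poly-space machine can enumerate all certificates). PSPACE-complete problems include QBF (quantified Boolean formulas) and generalized games. It is unknown whether NP = PSPACE.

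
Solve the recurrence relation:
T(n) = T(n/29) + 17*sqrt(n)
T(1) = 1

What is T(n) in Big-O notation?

Each level contributes sqrt(n/29^k). Geometric series with ratio 1/sqrt(29) < 1 sums to O(sqrt(n)).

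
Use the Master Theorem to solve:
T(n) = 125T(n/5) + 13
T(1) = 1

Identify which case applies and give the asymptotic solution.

a=125, b=5, f(n)=13.
log_5(125) = 3 > 0.
Since f(n) = O(n^0) is polynomially smaller than n^3, Case 1 applies.
T(n) = Theta(n^3).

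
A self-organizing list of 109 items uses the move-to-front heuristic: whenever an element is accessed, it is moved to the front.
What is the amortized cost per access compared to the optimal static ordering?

With potential Phi = number of inversions between the MTF list and the optimal static list (at most C(109,2)), each access has amortized cost at most 2 * (cost under optimal static ordering). This is the move-to-front 2-competitiveness result.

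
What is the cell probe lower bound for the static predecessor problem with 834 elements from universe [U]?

The Patrascu-Thorup lower bound shows any data structure on n = 834 elements using O(n * polylog(n)) space requires Omega(log log U) query time. van Emde Boas trees achieve O(log log U) with O(U) space.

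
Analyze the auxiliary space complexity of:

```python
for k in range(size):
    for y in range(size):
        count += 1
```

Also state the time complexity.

Space complexity: O(1).
Only a constant amount of auxiliary storage is used; nothing grows with n.
Time complexity: O(n^2).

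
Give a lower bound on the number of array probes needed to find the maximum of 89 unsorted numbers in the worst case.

Adversary: any unprobed cell could hold a value larger than everything seen so far. If fewer than 89 cells are probed, the adversary places the max in an unprobed cell. So all 89 cells must be examined; together with 89-1 comparisons this is tight.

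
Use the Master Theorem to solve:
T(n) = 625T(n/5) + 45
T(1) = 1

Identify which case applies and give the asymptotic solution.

a=625, b=5, f(n)=45.
log_5(625) = 4 > 0.
Since f(n) = O(n^0) is polynomially smaller than n^4, Case 1 applies.
T(n) = Theta(n^4).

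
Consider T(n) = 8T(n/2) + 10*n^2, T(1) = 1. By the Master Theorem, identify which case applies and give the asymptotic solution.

a=8, b=2, f(n)=10*n^2.
log_2(8) = 3 > 2.
Since f(n) = O(n^2) is polynomially smaller than n^3, Case 1 applies.
T(n) = Theta(n^3).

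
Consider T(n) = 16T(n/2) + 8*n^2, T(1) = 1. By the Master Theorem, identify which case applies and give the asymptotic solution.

a=16, b=2, f(n)=8*n^2.
log_2(16) = 4 > 2.
Since f(n) = O(n^2) is polynomially smaller than n^4, Case 1 applies.
T(n) = Theta(n^4).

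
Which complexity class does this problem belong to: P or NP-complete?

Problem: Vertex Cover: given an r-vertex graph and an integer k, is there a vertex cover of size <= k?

This problem is NP-complete: one of Karp's 21 NP-complete problems (with k part of the input; for any fixed constant k it is in P).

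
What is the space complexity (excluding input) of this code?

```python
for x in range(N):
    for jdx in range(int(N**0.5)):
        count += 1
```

Space complexity: O(1).
Only a constant amount of auxiliary storage is used; nothing grows with n.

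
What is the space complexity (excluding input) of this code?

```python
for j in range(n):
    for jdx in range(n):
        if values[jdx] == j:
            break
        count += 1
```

Space complexity: O(1).
Only a constant amount of auxiliary storage is used; nothing grows with n.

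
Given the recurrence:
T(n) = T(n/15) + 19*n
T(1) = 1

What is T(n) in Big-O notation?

Geometric series: 19*n*(1 + 1/15 + 1/15^2 + ...) = O(n). T(n) = O(n).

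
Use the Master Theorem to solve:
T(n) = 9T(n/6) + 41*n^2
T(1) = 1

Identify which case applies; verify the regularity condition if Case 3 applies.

a=9, b=6, f(n)=41*n^2.
log_6(9) = 1.226 < 2.
f(n) = Omega(n^(1.226+epsilon)) for some epsilon > 0, so Case 3 is the candidate.
Regularity: a*f(n/b) = 9*41*(n/6)^2 = (9/36)*41*n^2 <= c*f(n) with c = 9/36 < 1. Satisfied.
Case 3: T(n) = Theta(n^2).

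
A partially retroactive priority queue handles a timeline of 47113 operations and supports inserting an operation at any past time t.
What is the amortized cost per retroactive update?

Partially retroactive priority queues (Demaine-Iacono-Langerman) allow updates at past times with queries only at the present. With a balanced BST over the m = 47113 timeline events tracking bridges, each retroactive insert or delete is O(log m) amortized.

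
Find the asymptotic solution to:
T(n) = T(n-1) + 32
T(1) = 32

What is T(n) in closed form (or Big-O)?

Unrolling: T(n) = T(n-1) + 32 = T(n-2) + 2*32 = ... = T(1) + (n-1)*32 = 32 + (n-1)*32 = 32n.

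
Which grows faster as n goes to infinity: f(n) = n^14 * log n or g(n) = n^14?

f(n) = n^14 * log n grows faster: extra log n factor -> infinity.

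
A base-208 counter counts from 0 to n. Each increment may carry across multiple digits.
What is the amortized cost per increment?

Digit at position i changes every 208^i increments. Total digit changes over n increments: n * 208/(208-1) = O(n). Amortized: O(1).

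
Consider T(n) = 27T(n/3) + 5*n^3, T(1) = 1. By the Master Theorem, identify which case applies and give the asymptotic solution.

a=27, b=3, f(n)=5*n^3.
log_3(27) = 3, so n^(log_b(a)) = n^3.
f(n) = Theta(n^3), so Case 2 applies.
T(n) = Theta(n^3 log n).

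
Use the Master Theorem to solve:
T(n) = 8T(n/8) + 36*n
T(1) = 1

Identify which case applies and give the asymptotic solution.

a=8, b=8, f(n)=36*n.
log_8(8) = 1, so n^(log_b(a)) = n.
f(n) = Theta(n), so Case 2 applies.
T(n) = Theta(n log n).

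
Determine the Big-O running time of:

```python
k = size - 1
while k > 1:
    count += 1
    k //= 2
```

Time complexity: O(log n).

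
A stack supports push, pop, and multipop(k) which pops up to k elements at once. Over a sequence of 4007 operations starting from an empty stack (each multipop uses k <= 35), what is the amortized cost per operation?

Each element is pushed exactly once and popped at most once (whether by pop or as part of a multipop). So the total number of individual pops over the whole sequence is at most the number of pushes, which is at most 4007. Total work <= 2 * 4007, hence O(1) amortized per operation.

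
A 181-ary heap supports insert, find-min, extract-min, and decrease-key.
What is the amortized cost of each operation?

The 181-ary heap has height O(log_181 n). Insert sifts up: O(log_181 n). Find-min reads the root: O(1). Extract-min sifts down comparing 181 children per level: O(181 * log_181 n). Decrease-key sifts up: O(log_181 n).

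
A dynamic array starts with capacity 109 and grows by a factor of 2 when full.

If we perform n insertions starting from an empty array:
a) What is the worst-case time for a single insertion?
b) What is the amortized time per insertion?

(a) Worst-case single insertion: O(n) -- when the array is full at capacity c, the resize copies all c elements, and c can be Theta(n).
(b) Resizes happen at sizes 109, 218, 436, ... Total copy cost for n insertions: 109 + 218 + ... = O(n) (geometric series with ratio 1/2). Amortized cost per insertion: O(n)/n = O(1).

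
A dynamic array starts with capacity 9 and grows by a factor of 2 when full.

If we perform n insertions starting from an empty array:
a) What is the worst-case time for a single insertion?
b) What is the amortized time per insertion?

(a) Worst-case single insertion: O(n) -- when the array is full at capacity c, the resize copies all c elements, and c can be Theta(n).
(b) Resizes happen at sizes 9, 18, 36, ... Total copy cost for n insertions: 9 + 18 + ... = O(n) (geometric series with ratio 1/2). Amortized cost per insertion: O(n)/n = O(1).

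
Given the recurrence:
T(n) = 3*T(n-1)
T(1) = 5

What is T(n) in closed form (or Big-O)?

Each step multiplies by 3. T(n) = T(1)*3^(n-1) = 5*3^(n-1).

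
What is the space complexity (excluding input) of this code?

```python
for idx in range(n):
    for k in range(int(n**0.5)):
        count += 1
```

Space complexity: O(1).
Only a constant amount of auxiliary storage is used; nothing grows with n.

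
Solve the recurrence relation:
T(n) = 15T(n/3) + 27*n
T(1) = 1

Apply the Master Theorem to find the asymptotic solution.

a=15, b=3, f(n)=27*n. log_3(15) = 2.465. Case 1 of Master Theorem: T(n) = O(n^2.465).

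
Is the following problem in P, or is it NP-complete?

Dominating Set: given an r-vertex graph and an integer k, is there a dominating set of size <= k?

This problem is NP-complete: reduces from Set Cover (with k part of the input).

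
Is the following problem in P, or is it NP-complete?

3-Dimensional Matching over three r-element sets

This problem is NP-complete: one of Karp's 21 NP-complete problems.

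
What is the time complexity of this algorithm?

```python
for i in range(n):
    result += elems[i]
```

Time complexity: O(n).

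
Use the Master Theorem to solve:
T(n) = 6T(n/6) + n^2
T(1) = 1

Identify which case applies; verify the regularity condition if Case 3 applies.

a=6, b=6, f(n)=n^2.
log_6(6) = 1 < 2.
f(n) = Omega(n^(1+epsilon)) for some epsilon > 0, so Case 3 is the candidate.
Regularity: a*f(n/b) = 6*1*(n/6)^2 = (6/36)*1*n^2 <= c*f(n) with c = 6/36 < 1. Satisfied.
Case 3: T(n) = Theta(n^2).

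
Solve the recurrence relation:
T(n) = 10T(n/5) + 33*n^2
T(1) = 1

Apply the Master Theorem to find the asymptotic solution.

a=10, b=5, f(n)=33*n^2. log_5(10) = 1.431 < 2. Case 3: T(n) = O(n^2).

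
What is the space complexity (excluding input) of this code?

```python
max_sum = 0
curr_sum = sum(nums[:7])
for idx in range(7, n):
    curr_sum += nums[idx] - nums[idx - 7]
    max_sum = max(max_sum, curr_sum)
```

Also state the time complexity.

Space complexity: O(1).
Only a constant amount of auxiliary storage is used; nothing grows with n.
Time complexity: O(n).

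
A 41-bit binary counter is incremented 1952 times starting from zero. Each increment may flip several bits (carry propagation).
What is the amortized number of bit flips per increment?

Bit i flips on every 2^i-th increment, so over 1952 increments bit i flips floor(1952/2^i) times. Summing over i: total flips < 2 * 1952. Amortized: < 2 = O(1) per increment.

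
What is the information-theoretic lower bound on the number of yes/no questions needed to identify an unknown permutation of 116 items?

There are 116! = 33931086844518982011982560935885732032396635556994207701963662088123265314176330336254535971207181169698868584991941607780111073928236261199604691797570505851011072000000000000000000000000000 permutations. Each yes/no question gives at most 1 bit, so at least ceil(log_2(33931086844518982011982560935885732032396635556994207701963662088123265314176330336254535971207181169698868584991941607780111073928236261199604691797570505851011072000000000000000000000000000)) = 633 questions are needed.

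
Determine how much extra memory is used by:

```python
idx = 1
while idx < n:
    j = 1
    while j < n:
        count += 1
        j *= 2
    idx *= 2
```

Space complexity: O(1).
Only a constant amount of auxiliary storage is used; nothing grows with n.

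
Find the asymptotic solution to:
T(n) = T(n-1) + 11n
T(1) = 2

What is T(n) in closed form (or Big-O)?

Unrolling: T(n) = 2 + 11*(2 + 3 + ... + n) = 2 + 11*(n(n+1)/2 - 1) = O(n^2).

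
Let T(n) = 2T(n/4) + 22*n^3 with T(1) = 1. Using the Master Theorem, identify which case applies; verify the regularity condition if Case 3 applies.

a=2, b=4, f(n)=22*n^3.
log_4(2) = 0.5 < 3.
f(n) = Omega(n^(0.5+epsilon)) for some epsilon > 0, so Case 3 is the candidate.
Regularity: a*f(n/b) = 2*22*(n/4)^3 = (2/64)*22*n^3 <= c*f(n) with c = 2/64 < 1. Satisfied.
Case 3: T(n) = Theta(n^3).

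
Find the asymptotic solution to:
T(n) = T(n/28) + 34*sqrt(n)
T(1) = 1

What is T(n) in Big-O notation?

Each level contributes sqrt(n/28^k). Geometric series with ratio 1/sqrt(28) < 1 sums to O(sqrt(n)).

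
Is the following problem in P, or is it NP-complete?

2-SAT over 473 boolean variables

This problem is in P: 2-SAT is solvable in linear time via implication-graph SCCs.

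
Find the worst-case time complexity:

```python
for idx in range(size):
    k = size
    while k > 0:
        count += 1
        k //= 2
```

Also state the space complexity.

Time complexity: O(n log n).
Space complexity: O(1).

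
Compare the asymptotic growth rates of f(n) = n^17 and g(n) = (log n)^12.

f(n) = n^17 grows faster: any positive polynomial dominates any polylog.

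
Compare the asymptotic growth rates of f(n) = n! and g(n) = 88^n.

f(n) = n! grows faster: n!/88^n -> infinity by Stirling.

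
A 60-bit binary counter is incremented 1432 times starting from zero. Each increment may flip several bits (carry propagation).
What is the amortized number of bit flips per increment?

Bit i flips on every 2^i-th increment, so over 1432 increments bit i flips floor(1432/2^i) times. Summing over i: total flips < 2 * 1432. Amortized: < 2 = O(1) per increment.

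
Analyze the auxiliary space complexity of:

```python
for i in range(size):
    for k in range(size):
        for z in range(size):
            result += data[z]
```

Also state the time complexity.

Space complexity: O(1).
Only a constant amount of auxiliary storage is used; nothing grows with n.
Time complexity: O(n^3).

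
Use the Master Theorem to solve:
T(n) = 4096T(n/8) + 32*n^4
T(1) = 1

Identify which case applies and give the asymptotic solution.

a=4096, b=8, f(n)=32*n^4.
log_8(4096) = 4, so n^(log_b(a)) = n^4.
f(n) = Theta(n^4), so Case 2 applies.
T(n) = Theta(n^4 log n).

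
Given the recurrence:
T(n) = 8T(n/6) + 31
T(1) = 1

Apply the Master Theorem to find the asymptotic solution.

a=8, b=6, f(n)=31. log_6(8) = 1.161. Case 1 of Master Theorem: T(n) = O(n^1.161).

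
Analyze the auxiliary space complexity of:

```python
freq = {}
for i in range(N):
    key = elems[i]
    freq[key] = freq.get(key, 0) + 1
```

Space complexity: O(n).
Auxiliary storage grows linearly with the input size n in the worst case.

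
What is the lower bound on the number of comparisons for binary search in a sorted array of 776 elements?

With 776 possible positions, we need at least ceil(log_2(776)) = 10 comparisons. Each comparison splits the remaining candidates by at most half.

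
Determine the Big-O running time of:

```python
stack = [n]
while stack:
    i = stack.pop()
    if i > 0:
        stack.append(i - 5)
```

Time complexity: O(n).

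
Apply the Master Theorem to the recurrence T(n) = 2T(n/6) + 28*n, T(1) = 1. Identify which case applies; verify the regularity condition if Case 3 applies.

a=2, b=6, f(n)=28*n.
log_6(2) = 0.3869 < 1.
f(n) = Omega(n^(0.3869+epsilon)) for some epsilon > 0, so Case 3 is the candidate.
Regularity: a*f(n/b) = 2*28*(n/6)^1 = (2/6)*28*n^1 <= c*f(n) with c = 2/6 < 1. Satisfied.
Case 3: T(n) = Theta(n).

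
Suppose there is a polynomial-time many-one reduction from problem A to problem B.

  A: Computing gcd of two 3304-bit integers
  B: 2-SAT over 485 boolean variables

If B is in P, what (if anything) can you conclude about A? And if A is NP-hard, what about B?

A poly-time reduction A <=_p B means any A-instance can be transformed to a B-instance in poly time.
If B is in P: compose the reduction with B's poly-time algorithm to solve A in poly time, so A is in P.
If A is NP-hard: every NP problem reduces to A, which reduces to B; composing reductions, every NP problem reduces to B, so B is NP-hard.
(Here in fact A is P and B is P.)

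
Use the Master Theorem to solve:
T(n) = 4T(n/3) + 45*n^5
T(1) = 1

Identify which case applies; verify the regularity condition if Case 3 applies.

a=4, b=3, f(n)=45*n^5.
log_3(4) = 1.262 < 5.
f(n) = Omega(n^(1.262+epsilon)) for some epsilon > 0, so Case 3 is the candidate.
Regularity: a*f(n/b) = 4*45*(n/3)^5 = (4/243)*45*n^5 <= c*f(n) with c = 4/243 < 1. Satisfied.
Case 3: T(n) = Theta(n^5).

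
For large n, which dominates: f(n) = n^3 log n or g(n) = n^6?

g(n) = n^6 grows faster: n^6 / (n^3 log n) = n^3/log n -> infinity.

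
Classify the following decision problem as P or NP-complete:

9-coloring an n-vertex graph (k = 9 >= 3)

This problem is NP-complete: graph k-coloring for k>=3 is NP-complete by reduction from 3-SAT.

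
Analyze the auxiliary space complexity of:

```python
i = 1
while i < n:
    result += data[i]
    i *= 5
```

Space complexity: O(1).
Only a constant amount of auxiliary storage is used; nothing grows with n.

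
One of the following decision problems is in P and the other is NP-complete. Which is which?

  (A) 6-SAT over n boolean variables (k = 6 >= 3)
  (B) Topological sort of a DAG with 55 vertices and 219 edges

(A) is NP-complete: 3-SAT is NP-complete (Cook-Levin); k-SAT for k>=3 reduces from 3-SAT.
(B) is P: DFS-based topological sort runs in O(V+E).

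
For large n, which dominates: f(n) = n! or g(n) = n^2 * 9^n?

f(n) = n! grows faster: by Stirling n! ~ (n/e)^n sqrt(2*pi*n); (n/e)^n eventually dominates n^2 * 9^n.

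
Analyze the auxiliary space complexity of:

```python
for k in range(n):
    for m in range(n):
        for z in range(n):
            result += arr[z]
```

Space complexity: O(1).
Only a constant amount of auxiliary storage is used; nothing grows with n.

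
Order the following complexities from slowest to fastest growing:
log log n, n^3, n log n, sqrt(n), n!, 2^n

Ordered by growth rate: log log n < sqrt(n) < n log n < n^3 < 2^n < n!.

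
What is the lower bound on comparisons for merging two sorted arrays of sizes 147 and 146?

Adversary argument: with sizes 147 and 146 (differing by at most 1), interleave the two arrays so that every consecutive pair in the output comes from different inputs. Then each of the 292 adjacent output pairs must be directly compared, or the algorithm cannot determine their relative order. So 292 comparisons are necessary; standard merge achieves this.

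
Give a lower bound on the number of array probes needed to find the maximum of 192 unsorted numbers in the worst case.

Adversary: any unprobed cell could hold a value larger than everything seen so far. If fewer than 192 cells are probed, the adversary places the max in an unprobed cell. So all 192 cells must be examined; together with 192-1 comparisons this is tight.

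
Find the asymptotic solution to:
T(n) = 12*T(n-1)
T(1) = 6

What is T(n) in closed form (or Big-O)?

Each step multiplies by 12. T(n) = T(1)*12^(n-1) = 6*12^(n-1).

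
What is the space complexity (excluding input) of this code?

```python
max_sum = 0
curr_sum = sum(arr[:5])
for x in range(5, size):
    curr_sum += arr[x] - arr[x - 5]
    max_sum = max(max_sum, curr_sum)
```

Space complexity: O(1).
Only a constant amount of auxiliary storage is used; nothing grows with n.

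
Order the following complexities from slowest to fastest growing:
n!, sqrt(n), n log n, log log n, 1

Ordered by growth rate: 1 < log log n < sqrt(n) < n log n < n!.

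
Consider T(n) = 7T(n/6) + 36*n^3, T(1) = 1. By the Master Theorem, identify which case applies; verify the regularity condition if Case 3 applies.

a=7, b=6, f(n)=36*n^3.
log_6(7) = 1.086 < 3.
f(n) = Omega(n^(1.086+epsilon)) for some epsilon > 0, so Case 3 is the candidate.
Regularity: a*f(n/b) = 7*36*(n/6)^3 = (7/216)*36*n^3 <= c*f(n) with c = 7/216 < 1. Satisfied.
Case 3: T(n) = Theta(n^3).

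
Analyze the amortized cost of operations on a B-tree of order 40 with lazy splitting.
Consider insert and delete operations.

In a B-tree of order 40, a node splits when it has 40 keys. With lazy splitting, we use potential Phi = number of full nodes + number of near-empty nodes. Each split costs O(1) but reduces potential. Between splits, at least 20 insertions must occur in that node. Amortized structural cost is O(1) per operation, plus O(log_40 n) traversal.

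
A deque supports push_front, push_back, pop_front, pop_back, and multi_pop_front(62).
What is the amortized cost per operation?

Assign 2 credits to each push operation. A pop uses 1 saved credit. multi_pop_front(62) uses up to 62 saved credits from previous pushes. Credits never go negative. Amortized cost is O(1).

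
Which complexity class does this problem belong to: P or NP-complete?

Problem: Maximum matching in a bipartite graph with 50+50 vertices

This problem is in P: Hopcroft-Karp runs in O(E sqrt(V)).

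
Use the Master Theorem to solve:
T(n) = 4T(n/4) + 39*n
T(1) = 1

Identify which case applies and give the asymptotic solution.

a=4, b=4, f(n)=39*n.
log_4(4) = 1, so n^(log_b(a)) = n.
f(n) = Theta(n), so Case 2 applies.
T(n) = Theta(n log n).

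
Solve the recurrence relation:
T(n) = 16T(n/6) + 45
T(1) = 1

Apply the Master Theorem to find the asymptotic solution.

a=16, b=6, f(n)=45. log_6(16) = 1.547. Case 1 of Master Theorem: T(n) = O(n^1.547).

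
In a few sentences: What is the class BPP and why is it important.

BPP (Bounded-error Probabilistic Polynomial time) is the class of problems solvable by a randomized algorithm in polynomial time with error probability at most 1/3. BPP contains P and is contained in PSPACE. It is widely conjectured that P = BPP, meaning randomness does not help for decision problems.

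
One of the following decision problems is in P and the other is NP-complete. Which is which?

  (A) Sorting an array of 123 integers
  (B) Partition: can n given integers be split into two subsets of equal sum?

(A) is P: merge sort runs in O(n log n).
(B) is NP-complete: Subset Sum reduces to it (one of Karp's 21 NP-complete problems).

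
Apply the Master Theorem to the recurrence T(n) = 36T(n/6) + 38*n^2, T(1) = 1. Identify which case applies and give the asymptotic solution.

a=36, b=6, f(n)=38*n^2.
log_6(36) = 2, so n^(log_b(a)) = n^2.
f(n) = Theta(n^2), so Case 2 applies.
T(n) = Theta(n^2 log n).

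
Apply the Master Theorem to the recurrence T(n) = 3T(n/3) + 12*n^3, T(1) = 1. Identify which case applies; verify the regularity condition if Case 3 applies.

a=3, b=3, f(n)=12*n^3.
log_3(3) = 1 < 3.
f(n) = Omega(n^(1+epsilon)) for some epsilon > 0, so Case 3 is the candidate.
Regularity: a*f(n/b) = 3*12*(n/3)^3 = (3/27)*12*n^3 <= c*f(n) with c = 3/27 < 1. Satisfied.
Case 3: T(n) = Theta(n^3).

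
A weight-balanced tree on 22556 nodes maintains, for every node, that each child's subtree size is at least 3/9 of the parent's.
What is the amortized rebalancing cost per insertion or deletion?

With balance ratio 3/9, tree height is O(log_{9/3}(22556)) = O(log n). A rebalance at a node of size s costs O(s) but requires Omega(s) updates in that subtree to retrigger. Summed over the O(log n) ancestors of the touched leaf, amortized rebalancing is O(log n).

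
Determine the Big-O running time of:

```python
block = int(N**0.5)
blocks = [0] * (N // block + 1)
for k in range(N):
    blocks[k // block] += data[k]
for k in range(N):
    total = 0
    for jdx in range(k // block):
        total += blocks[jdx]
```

Time complexity: O(n * sqrt(n)).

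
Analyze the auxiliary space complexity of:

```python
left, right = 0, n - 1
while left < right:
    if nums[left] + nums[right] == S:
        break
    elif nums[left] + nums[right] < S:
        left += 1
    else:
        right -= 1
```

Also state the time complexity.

Space complexity: O(1).
Only a constant amount of auxiliary storage is used; nothing grows with n.
Time complexity: O(n).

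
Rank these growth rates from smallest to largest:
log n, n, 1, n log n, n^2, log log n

Ordered by growth rate: 1 < log log n < log n < n < n log n < n^2.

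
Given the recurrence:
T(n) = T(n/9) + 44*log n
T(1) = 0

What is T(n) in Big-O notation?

Each of the log_9(n) levels adds O(log n). T(n) = O(log^2 n).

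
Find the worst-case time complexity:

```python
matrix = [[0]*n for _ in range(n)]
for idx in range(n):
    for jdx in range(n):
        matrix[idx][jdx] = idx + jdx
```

Time complexity: O(n^2).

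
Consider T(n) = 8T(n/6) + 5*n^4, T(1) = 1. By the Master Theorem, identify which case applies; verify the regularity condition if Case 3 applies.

a=8, b=6, f(n)=5*n^4.
log_6(8) = 1.161 < 4.
f(n) = Omega(n^(1.161+epsilon)) for some epsilon > 0, so Case 3 is the candidate.
Regularity: a*f(n/b) = 8*5*(n/6)^4 = (8/1296)*5*n^4 <= c*f(n) with c = 8/1296 < 1. Satisfied.
Case 3: T(n) = Theta(n^4).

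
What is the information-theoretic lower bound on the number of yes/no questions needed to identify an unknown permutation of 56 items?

There are 56! = 710998587804863451854045647463724949736497978881168458687447040000000000000 permutations. Each yes/no question gives at most 1 bit, so at least ceil(log_2(710998587804863451854045647463724949736497978881168458687447040000000000000)) = 249 questions are needed.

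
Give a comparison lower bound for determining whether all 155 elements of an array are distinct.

In the algebraic decision-tree model, the YES region for element distinctness on 155 elements has 155! connected components (one per ordering). Ben-Or's theorem then gives a lower bound of Omega(log(n!)) = Omega(n log n).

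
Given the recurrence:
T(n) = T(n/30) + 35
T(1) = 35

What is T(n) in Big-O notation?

Each step divides n by 30 and adds 35. After log_30(n) steps, T(n) = O(log n).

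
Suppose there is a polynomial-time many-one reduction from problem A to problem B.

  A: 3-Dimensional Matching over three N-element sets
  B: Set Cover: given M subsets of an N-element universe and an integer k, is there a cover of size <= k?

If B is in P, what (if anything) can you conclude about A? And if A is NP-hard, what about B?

A poly-time reduction A <=_p B means any A-instance can be transformed to a B-instance in poly time.
If B is in P: compose the reduction with B's poly-time algorithm to solve A in poly time, so A is in P.
If A is NP-hard: every NP problem reduces to A, which reduces to B; composing reductions, every NP problem reduces to B, so B is NP-hard.
(Here in fact A is NP-complete and B is NP-complete.)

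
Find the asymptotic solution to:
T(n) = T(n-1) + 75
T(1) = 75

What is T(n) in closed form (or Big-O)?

Unrolling: T(n) = T(n-1) + 75 = T(n-2) + 2*75 = ... = T(1) + (n-1)*75 = 75 + (n-1)*75 = 75n.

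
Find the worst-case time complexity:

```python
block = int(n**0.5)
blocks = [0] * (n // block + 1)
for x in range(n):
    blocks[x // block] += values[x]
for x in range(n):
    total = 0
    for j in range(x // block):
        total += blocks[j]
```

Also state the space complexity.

Time complexity: O(n * sqrt(n)).
Space complexity: O(sqrt(n)).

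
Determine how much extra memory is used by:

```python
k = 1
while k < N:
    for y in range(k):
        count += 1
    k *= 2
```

Space complexity: O(1).
Only a constant amount of auxiliary storage is used; nothing grows with n.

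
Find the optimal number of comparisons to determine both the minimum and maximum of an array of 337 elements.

Naive approach: 672 comparisons (336 for max + 336 for min).
Optimal: Compare elements in pairs first (floor(n/2) = 168 comparisons), then find max among winners and min among losers (168 comparisons each).
Total: ceil(3n/2) - 2 = 504 comparisons. An adversary argument shows this is also a lower bound.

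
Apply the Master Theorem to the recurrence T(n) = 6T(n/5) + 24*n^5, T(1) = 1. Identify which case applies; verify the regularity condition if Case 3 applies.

a=6, b=5, f(n)=24*n^5.
log_5(6) = 1.113 < 5.
f(n) = Omega(n^(1.113+epsilon)) for some epsilon > 0, so Case 3 is the candidate.
Regularity: a*f(n/b) = 6*24*(n/5)^5 = (6/3125)*24*n^5 <= c*f(n) with c = 6/3125 < 1. Satisfied.
Case 3: T(n) = Theta(n^5).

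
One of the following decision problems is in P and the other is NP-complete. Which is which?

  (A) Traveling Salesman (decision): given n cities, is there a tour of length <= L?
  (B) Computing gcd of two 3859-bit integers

(A) is NP-complete: reduces from Hamiltonian Cycle.
(B) is P: the Euclidean algorithm runs in polynomial time in the bit-length.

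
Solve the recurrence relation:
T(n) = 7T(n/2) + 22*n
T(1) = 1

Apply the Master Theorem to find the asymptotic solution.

a=7, b=2, f(n)=22*n. log_2(7) = 2.807. Case 1 of Master Theorem: T(n) = O(n^2.807).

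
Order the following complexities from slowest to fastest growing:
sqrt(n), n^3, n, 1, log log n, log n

Ordered by growth rate: 1 < log log n < log n < sqrt(n) < n < n^3.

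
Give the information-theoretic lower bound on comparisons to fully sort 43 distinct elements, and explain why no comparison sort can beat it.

A comparison sort is a binary decision tree whose leaves are the 43! = 60415263063373835637355132068513997507264512000000000 possible output permutations. A binary tree with L leaves has height >= ceil(log_2(L)). So any comparison sort needs >= ceil(log_2(43!)) = 176 comparisons in the worst case.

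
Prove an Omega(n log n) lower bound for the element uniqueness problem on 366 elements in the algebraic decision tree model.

In the algebraic decision tree model, element uniqueness on 366 elements is equivalent to determining which cell of an arrangement of C(366,2) = 66795 hyperplanes x_i = x_j contains the input point. Ben-Or's theorem shows this requires Omega(n log n).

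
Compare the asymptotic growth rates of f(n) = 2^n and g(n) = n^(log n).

f(n) = 2^n grows faster: take logs: log(n^(log n)) = (log n)^2, log(2^n) = n log 2; n dominates (log n)^2.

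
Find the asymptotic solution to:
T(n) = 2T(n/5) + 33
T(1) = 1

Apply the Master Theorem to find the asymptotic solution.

a=2, b=5, f(n)=33. log_5(2) = 0.4307. Case 1 of Master Theorem: T(n) = O(n^0.4307).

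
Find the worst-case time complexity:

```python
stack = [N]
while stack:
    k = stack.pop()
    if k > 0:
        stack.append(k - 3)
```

Time complexity: O(n).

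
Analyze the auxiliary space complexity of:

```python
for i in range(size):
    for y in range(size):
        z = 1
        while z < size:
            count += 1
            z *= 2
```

Space complexity: O(1).
Only a constant amount of auxiliary storage is used; nothing grows with n.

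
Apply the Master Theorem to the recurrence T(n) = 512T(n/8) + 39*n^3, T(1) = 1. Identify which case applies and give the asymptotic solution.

a=512, b=8, f(n)=39*n^3.
log_8(512) = 3, so n^(log_b(a)) = n^3.
f(n) = Theta(n^3), so Case 2 applies.
T(n) = Theta(n^3 log n).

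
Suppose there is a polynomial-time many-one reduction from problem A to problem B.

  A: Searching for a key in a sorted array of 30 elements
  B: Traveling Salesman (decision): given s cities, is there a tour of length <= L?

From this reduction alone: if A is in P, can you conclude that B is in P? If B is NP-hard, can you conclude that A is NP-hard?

A poly-time reduction A <=_p B transfers tractability DOWN (B easy => A easy) and hardness UP (A hard => B hard), not the reverse.
From A in P, the reduction alone does NOT give B in P: any problem in P trivially reduces to SAT, yet SAT is not known to be in P.
From B NP-hard, the reduction alone does NOT give A NP-hard: again, easy problems reduce to hard ones.
(Here in fact A is P and B is NP-complete.)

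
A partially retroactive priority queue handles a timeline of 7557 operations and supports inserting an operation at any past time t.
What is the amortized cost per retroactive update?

Partially retroactive priority queues (Demaine-Iacono-Langerman) allow updates at past times with queries only at the present. With a balanced BST over the m = 7557 timeline events tracking bridges, each retroactive insert or delete is O(log m) amortized.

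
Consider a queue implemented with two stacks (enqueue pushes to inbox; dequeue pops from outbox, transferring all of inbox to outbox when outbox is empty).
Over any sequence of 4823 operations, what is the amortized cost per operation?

Each element is pushed to inbox once, popped once, pushed to outbox once, and popped once: 4 unit operations over its lifetime. Over 4823 operations the total work is O(4823). Amortized O(1) per enqueue/dequeue.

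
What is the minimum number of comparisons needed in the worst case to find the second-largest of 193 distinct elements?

Lower bound: finding the max needs 193-1 comparisons. By the adversary weight-doubling argument, the max must personally win >= ceil(log_2(193)) = 8 comparisons; the 2nd-largest is among those 8 losers, needing 8-1 more comparisons. Total >= 193-1 + 8-1 = 199. A balanced knockout tournament achieves this.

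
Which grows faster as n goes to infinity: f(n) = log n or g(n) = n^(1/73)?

g(n) = n^(1/73) grows faster: any positive power of n dominates log n.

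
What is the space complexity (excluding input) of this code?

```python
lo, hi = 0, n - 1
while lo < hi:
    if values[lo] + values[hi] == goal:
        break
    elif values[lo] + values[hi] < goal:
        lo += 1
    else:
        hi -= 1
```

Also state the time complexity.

Space complexity: O(1).
Only a constant amount of auxiliary storage is used; nothing grows with n.
Time complexity: O(n).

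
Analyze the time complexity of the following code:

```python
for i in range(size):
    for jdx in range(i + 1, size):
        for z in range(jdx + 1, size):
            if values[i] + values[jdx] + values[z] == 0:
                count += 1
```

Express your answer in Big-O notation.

Time complexity: O(n^3).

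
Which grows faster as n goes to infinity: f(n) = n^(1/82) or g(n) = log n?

f(n) = n^(1/82) grows faster: any positive power of n dominates log n.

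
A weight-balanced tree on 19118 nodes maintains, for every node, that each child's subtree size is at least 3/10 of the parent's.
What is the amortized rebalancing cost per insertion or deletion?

With balance ratio 3/10, tree height is O(log_{10/3}(19118)) = O(log n). A rebalance at a node of size s costs O(s) but requires Omega(s) updates in that subtree to retrigger. Summed over the O(log n) ancestors of the touched leaf, amortized rebalancing is O(log n).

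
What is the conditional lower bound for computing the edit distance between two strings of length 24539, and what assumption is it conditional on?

Under SETH (the Strong Exponential Time Hypothesis), edit distance on length-24539 strings cannot be computed in O(n^(2-epsilon)) time for any epsilon > 0 (Backurs-Indyk). The reduction is from CNF-SAT via the orthogonal vectors problem.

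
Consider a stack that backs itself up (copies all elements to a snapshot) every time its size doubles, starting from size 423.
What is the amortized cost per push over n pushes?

Backups occur at sizes 423, 846, 1692, ..., copying 423 + 846 + 1692 + ... <= 2n elements total (geometric series). Spread over n pushes, the amortized backup cost is O(1) per push.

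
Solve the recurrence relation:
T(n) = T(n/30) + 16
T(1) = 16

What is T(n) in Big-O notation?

Each step divides n by 30 and adds 16. After log_30(n) steps, T(n) = O(log n).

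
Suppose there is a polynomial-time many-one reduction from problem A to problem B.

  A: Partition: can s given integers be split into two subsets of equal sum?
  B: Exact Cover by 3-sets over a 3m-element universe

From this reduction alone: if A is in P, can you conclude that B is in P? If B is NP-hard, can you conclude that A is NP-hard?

A poly-time reduction A <=_p B transfers tractability DOWN (B easy => A easy) and hardness UP (A hard => B hard), not the reverse.
From A in P, the reduction alone does NOT give B in P: any problem in P trivially reduces to SAT, yet SAT is not known to be in P.
From B NP-hard, the reduction alone does NOT give A NP-hard: again, easy problems reduce to hard ones.
(Here in fact A is NP-complete and B is NP-complete.)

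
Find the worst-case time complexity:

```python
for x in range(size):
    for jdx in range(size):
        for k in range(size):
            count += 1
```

Time complexity: O(n^3).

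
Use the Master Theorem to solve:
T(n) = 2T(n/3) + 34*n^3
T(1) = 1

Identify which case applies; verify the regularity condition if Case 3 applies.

a=2, b=3, f(n)=34*n^3.
log_3(2) = 0.6309 < 3.
f(n) = Omega(n^(0.6309+epsilon)) for some epsilon > 0, so Case 3 is the candidate.
Regularity: a*f(n/b) = 2*34*(n/3)^3 = (2/27)*34*n^3 <= c*f(n) with c = 2/27 < 1. Satisfied.
Case 3: T(n) = Theta(n^3).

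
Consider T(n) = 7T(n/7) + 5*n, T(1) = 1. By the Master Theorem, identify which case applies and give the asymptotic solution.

a=7, b=7, f(n)=5*n.
log_7(7) = 1, so n^(log_b(a)) = n.
f(n) = Theta(n), so Case 2 applies.
T(n) = Theta(n log n).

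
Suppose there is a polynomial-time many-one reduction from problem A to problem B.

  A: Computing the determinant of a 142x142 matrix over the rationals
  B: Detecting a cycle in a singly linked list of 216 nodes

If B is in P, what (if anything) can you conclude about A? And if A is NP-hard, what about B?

A poly-time reduction A <=_p B means any A-instance can be transformed to a B-instance in poly time.
If B is in P: compose the reduction with B's poly-time algorithm to solve A in poly time, so A is in P.
If A is NP-hard: every NP problem reduces to A, which reduces to B; composing reductions, every NP problem reduces to B, so B is NP-hard.
(Here in fact A is P and B is P.)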